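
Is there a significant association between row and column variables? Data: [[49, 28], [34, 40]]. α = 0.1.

χ² = 4.771. df = 1, critical = 2.706. Reject H₀. Variables are dependent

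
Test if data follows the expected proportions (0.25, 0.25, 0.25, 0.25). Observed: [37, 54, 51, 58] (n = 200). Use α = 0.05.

Expected: [50.0, 50.0, 50.0, 50.0]. χ² = 5.0. df = 3, critical = 7.815. Fail to reject H₀.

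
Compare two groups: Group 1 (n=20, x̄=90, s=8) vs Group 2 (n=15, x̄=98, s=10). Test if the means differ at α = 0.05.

Pooled sp = 8.9. t = -2.631, df = 33. Critical t = ±2.035. Reject H₀.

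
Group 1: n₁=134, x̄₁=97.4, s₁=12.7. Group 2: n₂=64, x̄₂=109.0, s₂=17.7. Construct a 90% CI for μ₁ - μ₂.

Difference = -11.6. SE = √(12.7²/134 + 17.7²/64) = 2.47. CI = (-15.66, -7.54)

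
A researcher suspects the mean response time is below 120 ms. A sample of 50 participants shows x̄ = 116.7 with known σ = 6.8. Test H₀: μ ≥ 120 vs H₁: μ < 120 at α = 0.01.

z = -3.432. Critical value: -2.33. Reject H₀.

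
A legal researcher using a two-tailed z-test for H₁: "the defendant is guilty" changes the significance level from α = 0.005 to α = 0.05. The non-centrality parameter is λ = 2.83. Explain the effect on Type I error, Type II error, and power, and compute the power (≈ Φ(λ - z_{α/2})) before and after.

Increasing α from 0.005 to 0.05:
• Type I error rate increases (α is the Type I rate by definition).
• Critical value moves from z_{α/2} = 2.807 to 1.96, so power = Φ(λ - z_{α/2}) goes from Φ(2.83 - 2.807) = 0.509 to Φ(2.83 - 1.96) = 0.808.
• Type II error rate β = 1 - power therefore decreases (0.491 → 0.192).
Appropriate when false negatives are costly — here, acquitting a guilty person.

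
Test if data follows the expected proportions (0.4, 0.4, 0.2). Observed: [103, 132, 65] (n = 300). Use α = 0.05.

Expected: [120.0, 120.0, 60.0]. χ² = 4.025. df = 2, critical = 5.991. Fail to reject H₀.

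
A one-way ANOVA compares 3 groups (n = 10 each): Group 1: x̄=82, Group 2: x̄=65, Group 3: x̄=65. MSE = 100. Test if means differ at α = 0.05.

Grand mean = 70.67. SS_between = 1926.67, MS_between = 963.33. F = 9.633, F_crit ≈ 3.354. Reject H₀.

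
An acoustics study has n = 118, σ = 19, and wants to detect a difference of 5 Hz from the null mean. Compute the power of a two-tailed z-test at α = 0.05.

SE = σ/√n = 19/√118 = 1.749. Non-centrality λ = d/SE = 5/1.749 = 2.859. Power ≈ Φ(λ - z_{α/2}) = Φ(2.859 - 1.96) = Φ(0.899) = 0.816.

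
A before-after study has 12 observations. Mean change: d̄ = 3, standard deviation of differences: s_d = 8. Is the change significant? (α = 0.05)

t = d̄/(s_d/√n) = 3/(8/√12) = 1.299. df = 11, critical t = ±2.201. Fail to reject H₀.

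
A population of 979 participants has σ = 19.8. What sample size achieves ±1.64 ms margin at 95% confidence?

Without FPC: n₀ = (1.96×19.8/1.64)² = 559.957. With FPC: n = n₀N/(n₀+N-1) = 356.4 → n = 357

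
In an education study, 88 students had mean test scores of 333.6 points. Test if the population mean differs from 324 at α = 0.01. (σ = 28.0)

z = (x̄ - μ₀)/(σ/√n) = (333.6 - 324)/(28.0/√88) = 3.216. Critical value: ±2.576. Since |3.216| > 2.576, Reject H₀.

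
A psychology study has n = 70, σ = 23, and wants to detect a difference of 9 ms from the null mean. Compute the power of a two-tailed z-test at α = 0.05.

SE = σ/√n = 23/√70 = 2.749. Non-centrality λ = d/SE = 9/2.749 = 3.274. Power ≈ Φ(λ - z_{α/2}) = Φ(3.274 - 1.96) = Φ(1.314) = 0.906.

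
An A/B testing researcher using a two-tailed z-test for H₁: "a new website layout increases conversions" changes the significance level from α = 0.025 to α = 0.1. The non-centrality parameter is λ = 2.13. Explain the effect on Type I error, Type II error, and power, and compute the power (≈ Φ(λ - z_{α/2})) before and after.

Increasing α from 0.025 to 0.1:
• Type I error rate increases (α is the Type I rate by definition).
• Critical value moves from z_{α/2} = 2.241 to 1.645, so power = Φ(λ - z_{α/2}) goes from Φ(2.13 - 2.241) = 0.456 to Φ(2.13 - 1.645) = 0.686.
• Type II error rate β = 1 - power therefore decreases (0.544 → 0.314).
Appropriate when false negatives are costly — here, discarding a layout that would have improved conversions — lost revenue.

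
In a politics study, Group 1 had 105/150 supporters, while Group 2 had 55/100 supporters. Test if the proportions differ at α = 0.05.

p̂₁ = 0.7, p̂₂ = 0.55, pooled p̂ = 0.64. z = 2.421. Critical: ±1.96. Reject H₀.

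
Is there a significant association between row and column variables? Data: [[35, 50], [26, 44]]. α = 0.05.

χ² = 0.262. df = 1, critical = 3.841. Fail to reject H₀. No evidence of dependence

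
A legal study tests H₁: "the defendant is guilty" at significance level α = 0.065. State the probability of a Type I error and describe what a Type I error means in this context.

P(Type I error) = α = 0.065. A Type I error is rejecting H₀ when H₀ is actually true (false positive) — here, concluding that the defendant is guilty when in fact this is not the case. Consequence: convicting an innocent person.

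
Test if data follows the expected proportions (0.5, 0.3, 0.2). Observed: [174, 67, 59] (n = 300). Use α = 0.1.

Expected: [150.0, 90.0, 60.0]. χ² = 9.734. df = 2, critical = 4.605. Reject H₀.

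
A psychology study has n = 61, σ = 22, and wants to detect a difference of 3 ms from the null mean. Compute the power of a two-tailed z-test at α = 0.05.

SE = σ/√n = 22/√61 = 2.817. Non-centrality λ = d/SE = 3/2.817 = 1.065. Power ≈ Φ(λ - z_{α/2}) = Φ(1.065 - 1.96) = Φ(-0.895) = 0.185.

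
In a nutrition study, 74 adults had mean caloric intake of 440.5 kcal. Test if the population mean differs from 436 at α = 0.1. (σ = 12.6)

z = (x̄ - μ₀)/(σ/√n) = (440.5 - 436)/(12.6/√74) = 3.072. Critical value: ±1.645. Since |3.072| > 1.645, Reject H₀.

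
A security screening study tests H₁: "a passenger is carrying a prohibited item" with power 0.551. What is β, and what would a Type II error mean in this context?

β = 1 - power = 1 - 0.551 = 0.449. A Type II error is failing to reject H₀ when H₀ is false (false negative) — here, failing to conclude that a passenger is carrying a prohibited item when in fact it is true. Consequence: letting a prohibited item through — security breach.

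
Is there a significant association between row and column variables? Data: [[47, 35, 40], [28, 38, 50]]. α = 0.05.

χ² = 5.9. df = 2, critical = 5.991. Fail to reject H₀. No evidence of dependence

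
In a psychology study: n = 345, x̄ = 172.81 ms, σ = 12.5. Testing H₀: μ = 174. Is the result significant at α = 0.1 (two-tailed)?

z = (172.81 - 174)/(12.5/√345) = -1.768. Since |z| > 1.645, significant at α = 0.1.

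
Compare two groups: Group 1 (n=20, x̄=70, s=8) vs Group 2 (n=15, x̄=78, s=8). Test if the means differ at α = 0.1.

Pooled sp = 8.0. t = -2.928, df = 33. Critical t = ±1.692. Reject H₀.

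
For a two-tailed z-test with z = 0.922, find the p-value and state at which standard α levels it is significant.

p = 2·P(Z > |0.922|) = 2·(1 - Φ(0.922)) ≈ 0.3565. Not significant at any standard level.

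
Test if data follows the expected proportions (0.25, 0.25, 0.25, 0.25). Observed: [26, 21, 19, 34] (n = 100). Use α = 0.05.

Expected: [25.0, 25.0, 25.0, 25.0]. χ² = 5.36. df = 3, critical = 7.815. Fail to reject H₀.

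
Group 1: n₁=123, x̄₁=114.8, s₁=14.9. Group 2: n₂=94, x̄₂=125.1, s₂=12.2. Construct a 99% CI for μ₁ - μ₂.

Difference = -10.3. SE = √(14.9²/123 + 12.2²/94) = 1.841. CI = (-15.04, -5.56)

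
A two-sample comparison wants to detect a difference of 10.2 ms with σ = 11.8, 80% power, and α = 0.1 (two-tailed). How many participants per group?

n per group = 2(z_α/2 + z_β)²σ²/d² = 2×(1.645 + 0.84)²×11.8²/10.2² = 16.5 → n = 17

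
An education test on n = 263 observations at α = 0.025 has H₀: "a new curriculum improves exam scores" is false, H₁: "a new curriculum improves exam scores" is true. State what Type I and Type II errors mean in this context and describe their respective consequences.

Type I (false positive): concluding that a new curriculum improves exam scores when it is not — adopting a curriculum that gives no real benefit — disruption for nothing. Type II (false negative): failing to conclude that a new curriculum improves exam scores when it is — keeping the old curriculum when the new one would have helped students. Which is costlier depends on domain priorities and is a judgement call rather than a statistical fact.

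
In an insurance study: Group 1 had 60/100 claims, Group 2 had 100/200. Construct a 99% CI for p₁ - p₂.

p̂₁ = 0.6, p̂₂ = 0.5. Difference = 0.1. CI = (-0.056, 0.256)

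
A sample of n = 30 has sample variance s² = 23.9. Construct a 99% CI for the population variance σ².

df = 29. χ²_{0.005} = 52.336, χ²_{0.995} = 13.121. CI for σ² = ((n-1)s²/χ²_{α/2}, (n-1)s²/χ²_{1-α/2}) = (29·23.9/52.336, 29·23.9/13.121) = (13.24, 52.82)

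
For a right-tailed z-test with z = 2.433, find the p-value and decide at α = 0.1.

p = P(Z > 2.433) = 1 - Φ(2.433) ≈ 0.0075. Since p < 0.1, reject H₀ (significant) at α = 0.1.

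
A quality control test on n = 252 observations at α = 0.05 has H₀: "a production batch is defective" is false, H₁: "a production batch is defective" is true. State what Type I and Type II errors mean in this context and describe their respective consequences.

Type I (false positive): concluding that a production batch is defective when it is not — scrapping a good batch — wasted material and cost for no reason. Type II (false negative): failing to conclude that a production batch is defective when it is — shipping a defective batch — faulty products reach customers. Which is costlier depends on domain priorities and is a judgement call rather than a statistical fact.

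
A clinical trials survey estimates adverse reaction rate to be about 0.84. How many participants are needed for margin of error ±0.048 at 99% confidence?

n = z²p(1-p)/E² = 2.576²×0.84×0.16/0.048² = 387.1 → n = 388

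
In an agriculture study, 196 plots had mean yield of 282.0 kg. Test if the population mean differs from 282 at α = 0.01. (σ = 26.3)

z = (x̄ - μ₀)/(σ/√n) = (282.0 - 282)/(26.3/√196) = 0.0. Critical value: ±2.576. Since |0.0| ≤ 2.576, Fail to reject H₀.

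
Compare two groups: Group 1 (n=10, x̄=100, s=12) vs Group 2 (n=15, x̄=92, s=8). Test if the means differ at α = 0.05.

Pooled sp = 9.76. t = 2.007, df = 23. Critical t = ±2.069. Fail to reject H₀.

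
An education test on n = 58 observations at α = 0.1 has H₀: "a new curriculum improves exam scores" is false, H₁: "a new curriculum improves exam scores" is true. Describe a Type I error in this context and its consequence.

Type I error: rejecting H₀ when it is true — concluding that a new curriculum improves exam scores when in fact it is not. Consequence: adopting a curriculum that gives no real benefit — disruption for nothing.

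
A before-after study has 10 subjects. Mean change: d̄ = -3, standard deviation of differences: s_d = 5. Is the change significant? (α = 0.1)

t = d̄/(s_d/√n) = -3/(5/√10) = -1.897. df = 9, critical t = ±1.833. Reject H₀.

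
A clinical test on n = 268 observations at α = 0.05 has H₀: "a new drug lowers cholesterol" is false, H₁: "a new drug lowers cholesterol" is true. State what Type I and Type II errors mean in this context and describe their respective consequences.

Type I (false positive): concluding that a new drug lowers cholesterol when it is not — approving an ineffective drug — patients take a useless medication and may skip effective alternatives. Type II (false negative): failing to conclude that a new drug lowers cholesterol when it is — shelving an effective drug — patients miss out on a treatment that would have helped. Which is costlier depends on domain priorities and is a judgement call rather than a statistical fact.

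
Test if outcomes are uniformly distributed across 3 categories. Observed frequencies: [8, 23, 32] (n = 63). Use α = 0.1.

Expected = 21 each. χ² = Σ(O-E)²/E = 14.0. df = 2, critical value = 4.605. Reject H₀.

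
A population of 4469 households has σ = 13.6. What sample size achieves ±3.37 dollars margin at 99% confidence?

Without FPC: n₀ = (2.576×13.6/3.37)² = 108.071. With FPC: n = n₀N/(n₀+N-1) = 105.5 → n = 106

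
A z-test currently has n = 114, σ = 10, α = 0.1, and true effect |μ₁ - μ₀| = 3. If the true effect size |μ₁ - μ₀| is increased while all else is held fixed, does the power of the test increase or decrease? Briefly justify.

Power increases: a larger true effect increases the non-centrality λ = |μ₁ - μ₀|/(σ/√n).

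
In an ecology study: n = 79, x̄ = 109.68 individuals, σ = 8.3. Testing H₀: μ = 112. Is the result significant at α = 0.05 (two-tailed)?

z = (109.68 - 112)/(8.3/√79) = -2.484. Since |z| > 1.96, significant at α = 0.05.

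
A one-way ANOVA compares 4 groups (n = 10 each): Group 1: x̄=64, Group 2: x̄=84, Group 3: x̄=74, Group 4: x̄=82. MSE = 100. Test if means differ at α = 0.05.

Grand mean = 76.0. SS_between = 2480.0, MS_between = 826.67. F = 8.267, F_crit ≈ 2.866. Reject H₀.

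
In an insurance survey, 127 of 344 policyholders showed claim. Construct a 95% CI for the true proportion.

p̂ = 0.369. CI = p̂ ± z*√(p̂(1-p̂)/n) = (0.318, 0.42)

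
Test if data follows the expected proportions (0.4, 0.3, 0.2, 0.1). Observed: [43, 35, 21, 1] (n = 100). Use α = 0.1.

Expected: [40.0, 30.0, 20.0, 10.0]. χ² = 9.208. df = 3, critical = 6.251. Reject H₀.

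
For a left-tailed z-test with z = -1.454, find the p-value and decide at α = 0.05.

p = P(Z < -1.454) = Φ(-1.454) ≈ 0.073. Since p ≥ 0.05, fail to reject H₀ (not significant) at α = 0.05.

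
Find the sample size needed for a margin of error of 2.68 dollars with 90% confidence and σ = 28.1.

n = (z*σ/E)² = (1.645×28.1/2.68)² = 297.5 → n = 298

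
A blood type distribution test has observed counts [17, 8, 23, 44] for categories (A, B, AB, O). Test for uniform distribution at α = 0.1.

Expected = 23 each. χ² = Σ(O-E)²/E = 30.522. df = 3, critical value = 6.251. Reject H₀.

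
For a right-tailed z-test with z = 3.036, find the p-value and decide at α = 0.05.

p = P(Z > 3.036) = 1 - Φ(3.036) ≈ 0.0012. Since p < 0.05, reject H₀ (significant) at α = 0.05.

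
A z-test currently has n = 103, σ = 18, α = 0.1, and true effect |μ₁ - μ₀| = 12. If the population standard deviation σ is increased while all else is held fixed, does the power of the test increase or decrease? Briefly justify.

Power decreases: a larger σ inflates the standard error σ/√n, pulling the sampling distribution under H₁ back toward the critical value.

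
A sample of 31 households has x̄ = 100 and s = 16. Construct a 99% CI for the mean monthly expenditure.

CI = x̄ ± t*(s/√n) = 100 ± 2.75(16/√31) = (92.1, 107.9)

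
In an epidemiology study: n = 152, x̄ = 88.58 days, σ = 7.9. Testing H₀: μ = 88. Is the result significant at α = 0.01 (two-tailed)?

z = (88.58 - 88)/(7.9/√152) = 0.905. Since |z| ≤ 2.576, not significant at α = 0.01.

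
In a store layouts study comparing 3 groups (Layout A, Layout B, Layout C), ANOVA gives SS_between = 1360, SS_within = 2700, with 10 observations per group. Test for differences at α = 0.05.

df_between = 2, df_within = 27. F = MS_between/MS_within = 680.0/100.0 = 6.8. F_crit ≈ 3.354. Reject H₀. At least one mean differs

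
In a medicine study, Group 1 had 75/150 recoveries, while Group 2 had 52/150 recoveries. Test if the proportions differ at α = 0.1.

p̂₁ = 0.5, p̂₂ = 0.347, pooled p̂ = 0.423. z = 2.688. Critical: ±1.645. Reject H₀.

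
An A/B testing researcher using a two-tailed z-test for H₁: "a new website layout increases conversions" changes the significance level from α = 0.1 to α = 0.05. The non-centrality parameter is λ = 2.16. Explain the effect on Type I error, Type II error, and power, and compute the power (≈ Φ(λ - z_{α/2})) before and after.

Decreasing α from 0.1 to 0.05:
• Type I error rate decreases (α is the Type I rate by definition).
• Critical value moves from z_{α/2} = 1.645 to 1.96, so power = Φ(λ - z_{α/2}) goes from Φ(2.16 - 1.645) = 0.697 to Φ(2.16 - 1.96) = 0.579.
• Type II error rate β = 1 - power therefore increases (0.303 → 0.421).
Appropriate when false positives are costly — here, rolling out a layout that doesn't actually help — wasted engineering effort.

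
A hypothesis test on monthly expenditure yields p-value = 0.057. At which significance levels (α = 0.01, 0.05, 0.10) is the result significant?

p = 0.057. Significant at: α = 0.1.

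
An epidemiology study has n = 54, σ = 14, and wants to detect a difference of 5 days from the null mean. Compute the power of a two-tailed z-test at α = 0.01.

SE = σ/√n = 14/√54 = 1.905. Non-centrality λ = d/SE = 5/1.905 = 2.624. Power ≈ Φ(λ - z_{α/2}) = Φ(2.624 - 2.576) = Φ(0.048) = 0.519.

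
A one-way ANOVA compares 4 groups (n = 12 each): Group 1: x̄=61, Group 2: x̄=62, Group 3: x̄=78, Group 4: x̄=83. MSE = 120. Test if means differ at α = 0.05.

Grand mean = 71.0. SS_between = 4488.0, MS_between = 1496.0. F = 12.467, F_crit ≈ 2.816. Reject H₀.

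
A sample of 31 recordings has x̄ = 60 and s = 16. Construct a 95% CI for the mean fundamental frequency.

CI = x̄ ± t*(s/√n) = 60 ± 2.042(16/√31) = (54.13, 65.87)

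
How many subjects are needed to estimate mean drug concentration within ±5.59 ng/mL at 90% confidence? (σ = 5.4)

n = (z*σ/E)² = (1.645×5.4/5.59)² = 2.5 → n = 3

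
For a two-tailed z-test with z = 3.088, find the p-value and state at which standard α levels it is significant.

p = 2·P(Z > |3.088|) = 2·(1 - Φ(3.088)) ≈ 0.002. Significant at α = 0.1; Significant at α = 0.05; Significant at α = 0.01.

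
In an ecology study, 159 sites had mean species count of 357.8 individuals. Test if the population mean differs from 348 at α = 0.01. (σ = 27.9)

z = (x̄ - μ₀)/(σ/√n) = (357.8 - 348)/(27.9/√159) = 4.429. Critical value: ±2.576. Since |4.429| > 2.576, Reject H₀.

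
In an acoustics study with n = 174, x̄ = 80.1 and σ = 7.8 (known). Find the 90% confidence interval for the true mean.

CI = x̄ ± z*(σ/√n) = 80.1 ± 1.645(7.8/√174) = 80.1 ± 0.97 = (79.13, 81.07)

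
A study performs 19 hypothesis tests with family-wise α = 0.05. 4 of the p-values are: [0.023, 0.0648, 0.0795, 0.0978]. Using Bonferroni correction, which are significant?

Bonferroni α = 0.05/19 = 0.00263. None of the given p-values are significant.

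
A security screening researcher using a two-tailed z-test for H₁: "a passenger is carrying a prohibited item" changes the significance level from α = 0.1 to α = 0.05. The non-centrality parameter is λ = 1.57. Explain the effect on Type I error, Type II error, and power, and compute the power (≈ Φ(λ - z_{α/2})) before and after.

Decreasing α from 0.1 to 0.05:
• Type I error rate decreases (α is the Type I rate by definition).
• Critical value moves from z_{α/2} = 1.645 to 1.96, so power = Φ(λ - z_{α/2}) goes from Φ(1.57 - 1.645) = 0.47 to Φ(1.57 - 1.96) = 0.348.
• Type II error rate β = 1 - power therefore increases (0.53 → 0.652).
Appropriate when false positives are costly — here, detaining an innocent passenger — delay and inconvenience.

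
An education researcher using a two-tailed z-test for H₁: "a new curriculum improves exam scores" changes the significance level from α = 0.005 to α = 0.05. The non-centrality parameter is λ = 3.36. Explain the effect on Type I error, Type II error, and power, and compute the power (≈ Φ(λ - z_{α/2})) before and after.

Increasing α from 0.005 to 0.05:
• Type I error rate increases (α is the Type I rate by definition).
• Critical value moves from z_{α/2} = 2.807 to 1.96, so power = Φ(λ - z_{α/2}) goes from Φ(3.36 - 2.807) = 0.71 to Φ(3.36 - 1.96) = 0.919.
• Type II error rate β = 1 - power therefore decreases (0.29 → 0.081).
Appropriate when false negatives are costly — here, keeping the old curriculum when the new one would have helped students.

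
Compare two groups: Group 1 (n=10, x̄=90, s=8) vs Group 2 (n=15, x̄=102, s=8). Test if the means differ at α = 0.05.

Pooled sp = 8.0. t = -3.674, df = 23. Critical t = ±2.069. Reject H₀.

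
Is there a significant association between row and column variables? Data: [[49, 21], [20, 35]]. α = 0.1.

χ² = 14.091. df = 1, critical = 2.706. Reject H₀. Variables are dependent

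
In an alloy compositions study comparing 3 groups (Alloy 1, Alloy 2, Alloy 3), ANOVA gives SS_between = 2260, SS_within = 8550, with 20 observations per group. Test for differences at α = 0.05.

df_between = 2, df_within = 57. F = MS_between/MS_within = 1130.0/150.0 = 7.533. F_crit ≈ 3.159. Reject H₀. At least one mean differs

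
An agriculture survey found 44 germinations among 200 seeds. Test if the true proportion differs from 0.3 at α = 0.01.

p̂ = 0.22, p₀ = 0.3. z = (p̂ - p₀)/√(p₀(1-p₀)/n) = -2.469. Critical: ±2.576. Fail to reject H₀.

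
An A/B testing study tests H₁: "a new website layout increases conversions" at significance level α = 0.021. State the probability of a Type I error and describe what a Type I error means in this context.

P(Type I error) = α = 0.021. A Type I error is rejecting H₀ when H₀ is actually true (false positive) — here, concluding that a new website layout increases conversions when in fact this is not the case. Consequence: rolling out a layout that doesn't actually help — wasted engineering effort.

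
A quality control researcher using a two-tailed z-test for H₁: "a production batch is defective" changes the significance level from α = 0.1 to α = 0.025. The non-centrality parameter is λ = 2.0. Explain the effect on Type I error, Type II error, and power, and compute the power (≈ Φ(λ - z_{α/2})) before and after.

Decreasing α from 0.1 to 0.025:
• Type I error rate decreases (α is the Type I rate by definition).
• Critical value moves from z_{α/2} = 1.645 to 2.241, so power = Φ(λ - z_{α/2}) goes from Φ(2.0 - 1.645) = 0.639 to Φ(2.0 - 2.241) = 0.405.
• Type II error rate β = 1 - power therefore increases (0.361 → 0.595).
Appropriate when false positives are costly — here, scrapping a good batch — wasted material and cost for no reason.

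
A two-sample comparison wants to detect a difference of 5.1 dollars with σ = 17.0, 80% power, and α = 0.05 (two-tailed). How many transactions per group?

n per group = 2(z_α/2 + z_β)²σ²/d² = 2×(1.96 + 0.84)²×17.0²/5.1² = 174.2 → n = 175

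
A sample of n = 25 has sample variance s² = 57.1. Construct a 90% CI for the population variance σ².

df = 24. χ²_{0.05} = 36.415, χ²_{0.95} = 13.848. CI for σ² = ((n-1)s²/χ²_{α/2}, (n-1)s²/χ²_{1-α/2}) = (24·57.1/36.415, 24·57.1/13.848) = (37.63, 98.96)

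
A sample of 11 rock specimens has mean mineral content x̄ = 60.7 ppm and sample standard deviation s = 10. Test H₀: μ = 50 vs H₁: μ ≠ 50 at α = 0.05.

t = (x̄ - μ₀)/(s/√n) = (60.7 - 50)/(10/√11) = 3.549. df = 10, critical t = ±2.228. Reject H₀.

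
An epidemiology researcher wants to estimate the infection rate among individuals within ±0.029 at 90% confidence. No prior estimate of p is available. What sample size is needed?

Conservative approach: use p = 0.5 (maximizes p(1-p) = 0.25). n = z²(0.25)/E² = 1.645²×0.25/0.029² = 804.4 → n = 805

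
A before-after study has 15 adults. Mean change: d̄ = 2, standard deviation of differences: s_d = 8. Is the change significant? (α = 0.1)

t = d̄/(s_d/√n) = 2/(8/√15) = 0.968. df = 14, critical t = ±1.761. Fail to reject H₀.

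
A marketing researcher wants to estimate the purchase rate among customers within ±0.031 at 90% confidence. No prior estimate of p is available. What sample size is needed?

Conservative approach: use p = 0.5 (maximizes p(1-p) = 0.25). n = z²(0.25)/E² = 1.645²×0.25/0.031² = 704.0 → n = 704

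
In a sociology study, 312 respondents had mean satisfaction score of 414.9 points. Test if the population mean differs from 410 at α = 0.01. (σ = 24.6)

z = (x̄ - μ₀)/(σ/√n) = (414.9 - 410)/(24.6/√312) = 3.518. Critical value: ±2.576. Since |3.518| > 2.576, Reject H₀.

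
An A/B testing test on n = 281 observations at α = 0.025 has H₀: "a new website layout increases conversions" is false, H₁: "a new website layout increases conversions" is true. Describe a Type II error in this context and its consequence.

Type II error: failing to reject H₀ when it is false — concluding that a new website layout increases conversions is not supported when in fact it is. Consequence: discarding a layout that would have improved conversions — lost revenue.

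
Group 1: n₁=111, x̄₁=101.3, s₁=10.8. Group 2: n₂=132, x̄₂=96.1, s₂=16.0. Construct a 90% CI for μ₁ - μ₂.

Difference = 5.2. SE = √(10.8²/111 + 16.0²/132) = 1.729. CI = (2.36, 8.04)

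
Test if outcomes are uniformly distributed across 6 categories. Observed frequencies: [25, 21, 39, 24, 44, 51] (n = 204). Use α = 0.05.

Expected = 34 each. χ² = Σ(O-E)²/E = 22.471. df = 5, critical value = 11.07. Reject H₀.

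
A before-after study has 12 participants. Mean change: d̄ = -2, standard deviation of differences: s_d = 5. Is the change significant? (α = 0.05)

t = d̄/(s_d/√n) = -2/(5/√12) = -1.386. df = 11, critical t = ±2.201. Fail to reject H₀.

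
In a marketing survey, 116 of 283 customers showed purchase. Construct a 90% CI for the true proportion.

p̂ = 0.41. CI = p̂ ± z*√(p̂(1-p̂)/n) = (0.362, 0.458)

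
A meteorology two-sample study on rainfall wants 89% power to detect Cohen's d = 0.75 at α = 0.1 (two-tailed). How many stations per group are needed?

z_{α/2} = 1.645, z_β = Φ⁻¹(0.89) = 1.227. For medium effect (d = 0.75): n per group = 2(z_{α/2} + z_β)²/d² = 2(1.645 + 1.227)²/0.75² = 29.3 → 30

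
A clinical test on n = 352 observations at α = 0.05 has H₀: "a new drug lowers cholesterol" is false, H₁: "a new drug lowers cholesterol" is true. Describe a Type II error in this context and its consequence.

Type II error: failing to reject H₀ when it is false — concluding that a new drug lowers cholesterol is not supported when in fact it is. Consequence: shelving an effective drug — patients miss out on a treatment that would have helped.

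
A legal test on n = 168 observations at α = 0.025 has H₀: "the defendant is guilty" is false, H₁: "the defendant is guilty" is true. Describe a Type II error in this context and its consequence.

Type II error: failing to reject H₀ when it is false — concluding that the defendant is guilty is not supported when in fact it is. Consequence: acquitting a guilty person.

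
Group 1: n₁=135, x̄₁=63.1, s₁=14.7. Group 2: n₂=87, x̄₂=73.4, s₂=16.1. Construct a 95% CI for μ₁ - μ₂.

Difference = -10.3. SE = √(14.7²/135 + 16.1²/87) = 2.14. CI = (-14.49, -6.11)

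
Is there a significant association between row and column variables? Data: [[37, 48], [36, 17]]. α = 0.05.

χ² = 7.797. df = 1, critical = 3.841. Reject H₀. Variables are dependent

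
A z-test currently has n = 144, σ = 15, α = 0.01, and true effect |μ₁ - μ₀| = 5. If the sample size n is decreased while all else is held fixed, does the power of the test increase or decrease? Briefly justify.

Power decreases: a smaller n inflates the standard error σ/√n, pulling the sampling distribution under H₁ back toward the critical value.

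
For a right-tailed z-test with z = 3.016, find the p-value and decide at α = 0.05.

p = P(Z > 3.016) = 1 - Φ(3.016) ≈ 0.0013. Since p < 0.05, reject H₀ (significant) at α = 0.05.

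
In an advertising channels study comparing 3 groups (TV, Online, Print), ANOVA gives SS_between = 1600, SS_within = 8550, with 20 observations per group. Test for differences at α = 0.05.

df_between = 2, df_within = 57. F = MS_between/MS_within = 800.0/150.0 = 5.333. F_crit ≈ 3.159. Reject H₀. At least one mean differs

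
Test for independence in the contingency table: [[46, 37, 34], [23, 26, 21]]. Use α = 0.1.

χ² = 0.904. df = 2, critical = 4.605. Fail to reject H₀. No evidence of dependence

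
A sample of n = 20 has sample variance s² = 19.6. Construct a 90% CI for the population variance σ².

df = 19. χ²_{0.05} = 30.144, χ²_{0.95} = 10.117. CI for σ² = ((n-1)s²/χ²_{α/2}, (n-1)s²/χ²_{1-α/2}) = (19·19.6/30.144, 19·19.6/10.117) = (12.35, 36.81)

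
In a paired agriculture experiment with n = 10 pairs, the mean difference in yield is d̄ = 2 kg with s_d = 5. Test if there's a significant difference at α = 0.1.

t = d̄/(s_d/√n) = 2/(5/√10) = 1.265. df = 9, critical t = ±1.833. Fail to reject H₀.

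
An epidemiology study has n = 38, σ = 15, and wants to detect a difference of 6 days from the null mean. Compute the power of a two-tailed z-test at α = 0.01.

SE = σ/√n = 15/√38 = 2.433. Non-centrality λ = d/SE = 6/2.433 = 2.466. Power ≈ Φ(λ - z_{α/2}) = Φ(2.466 - 2.576) = Φ(-0.11) = 0.456.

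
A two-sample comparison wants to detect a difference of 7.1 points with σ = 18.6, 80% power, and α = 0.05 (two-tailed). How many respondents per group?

n per group = 2(z_α/2 + z_β)²σ²/d² = 2×(1.96 + 0.84)²×18.6²/7.1² = 107.6 → n = 108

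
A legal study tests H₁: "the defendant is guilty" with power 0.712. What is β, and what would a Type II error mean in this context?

β = 1 - power = 1 - 0.712 = 0.288. A Type II error is failing to reject H₀ when H₀ is false (false negative) — here, failing to conclude that the defendant is guilty when in fact it is true. Consequence: acquitting a guilty person.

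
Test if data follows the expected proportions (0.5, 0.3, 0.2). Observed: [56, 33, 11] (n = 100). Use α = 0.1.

Expected: [50.0, 30.0, 20.0]. χ² = 5.07. df = 2, critical = 4.605. Reject H₀.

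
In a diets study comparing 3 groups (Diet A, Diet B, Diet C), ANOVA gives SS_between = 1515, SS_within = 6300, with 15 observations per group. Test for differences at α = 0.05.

df_between = 2, df_within = 42. F = MS_between/MS_within = 757.5/150.0 = 5.05. F_crit ≈ 3.22. Reject H₀. At least one mean differs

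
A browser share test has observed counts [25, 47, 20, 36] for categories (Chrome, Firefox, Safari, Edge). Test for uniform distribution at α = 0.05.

Expected = 32 each. χ² = Σ(O-E)²/E = 13.562. df = 3, critical value = 7.815. Reject H₀.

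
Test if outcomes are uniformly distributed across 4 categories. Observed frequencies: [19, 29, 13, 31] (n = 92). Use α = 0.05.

Expected = 23 each. χ² = Σ(O-E)²/E = 9.391. df = 3, critical value = 7.815. Reject H₀.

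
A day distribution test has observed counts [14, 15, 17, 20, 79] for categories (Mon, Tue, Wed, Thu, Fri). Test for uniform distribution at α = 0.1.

Expected = 29 each. χ² = Σ(O-E)²/E = 108.483. df = 4, critical value = 7.779. Reject H₀.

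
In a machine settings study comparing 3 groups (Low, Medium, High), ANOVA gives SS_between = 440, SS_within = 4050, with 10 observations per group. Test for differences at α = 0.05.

df_between = 2, df_within = 27. F = MS_between/MS_within = 220.0/150.0 = 1.467. F_crit ≈ 3.354. Fail to reject H₀.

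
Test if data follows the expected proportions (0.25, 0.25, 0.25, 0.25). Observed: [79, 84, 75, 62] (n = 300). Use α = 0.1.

Expected: [75.0, 75.0, 75.0, 75.0]. χ² = 3.547. df = 3, critical = 6.251. Fail to reject H₀.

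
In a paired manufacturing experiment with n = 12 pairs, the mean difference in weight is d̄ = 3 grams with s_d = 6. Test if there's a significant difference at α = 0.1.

t = d̄/(s_d/√n) = 3/(6/√12) = 1.732. df = 11, critical t = ±1.796. Fail to reject H₀.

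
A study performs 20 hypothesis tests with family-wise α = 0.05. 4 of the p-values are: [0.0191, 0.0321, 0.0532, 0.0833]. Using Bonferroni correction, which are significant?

Bonferroni α = 0.05/20 = 0.0025. None of the given p-values are significant.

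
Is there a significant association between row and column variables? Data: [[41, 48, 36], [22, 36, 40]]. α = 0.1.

χ² = 4.451. df = 2, critical = 4.605. Fail to reject H₀. No evidence of dependence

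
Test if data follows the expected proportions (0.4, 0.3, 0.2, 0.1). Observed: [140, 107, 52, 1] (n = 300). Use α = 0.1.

Expected: [120.0, 90.0, 60.0, 30.0]. χ² = 35.644. df = 3, critical = 6.251. Reject H₀.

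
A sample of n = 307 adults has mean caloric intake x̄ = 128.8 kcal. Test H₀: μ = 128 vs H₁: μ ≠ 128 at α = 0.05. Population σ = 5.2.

z = (x̄ - μ₀)/(σ/√n) = (128.8 - 128)/(5.2/√307) = 2.696. Critical value: ±1.96. Since |2.696| > 1.96, Reject H₀.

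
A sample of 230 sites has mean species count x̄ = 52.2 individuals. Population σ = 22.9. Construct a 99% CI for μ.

CI = x̄ ± z*(σ/√n) = 52.2 ± 2.576(22.9/√230) = 52.2 ± 3.89 = (48.31, 56.09)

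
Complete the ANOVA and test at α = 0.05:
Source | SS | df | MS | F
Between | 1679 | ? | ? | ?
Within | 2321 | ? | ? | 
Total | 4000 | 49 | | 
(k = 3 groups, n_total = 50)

df_between = 2, df_within = 47. MS_between = 839.5, MS_within = 49.38. F = 17.0, F_crit ≈ 3.195. Reject H₀.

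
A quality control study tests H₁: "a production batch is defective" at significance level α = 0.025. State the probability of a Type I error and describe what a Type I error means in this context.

P(Type I error) = α = 0.025. A Type I error is rejecting H₀ when H₀ is actually true (false positive) — here, concluding that a production batch is defective when in fact this is not the case. Consequence: scrapping a good batch — wasted material and cost for no reason.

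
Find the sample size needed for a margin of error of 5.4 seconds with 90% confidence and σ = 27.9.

n = (z*σ/E)² = (1.645×27.9/5.4)² = 72.2 → n = 73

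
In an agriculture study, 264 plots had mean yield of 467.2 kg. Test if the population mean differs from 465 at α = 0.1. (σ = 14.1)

z = (x̄ - μ₀)/(σ/√n) = (467.2 - 465)/(14.1/√264) = 2.535. Critical value: ±1.645. Since |2.535| > 1.645, Reject H₀.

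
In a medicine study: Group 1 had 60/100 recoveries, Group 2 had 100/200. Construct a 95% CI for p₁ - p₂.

p̂₁ = 0.6, p̂₂ = 0.5. Difference = 0.1. CI = (-0.018, 0.218)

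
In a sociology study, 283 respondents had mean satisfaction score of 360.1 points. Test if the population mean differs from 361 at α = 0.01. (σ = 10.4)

z = (x̄ - μ₀)/(σ/√n) = (360.1 - 361)/(10.4/√283) = -1.456. Critical value: ±2.576. Since |-1.456| ≤ 2.576, Fail to reject H₀.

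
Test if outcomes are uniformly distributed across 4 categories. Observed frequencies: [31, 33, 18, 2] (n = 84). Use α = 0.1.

Expected = 21 each. χ² = Σ(O-E)²/E = 29.238. df = 3, critical value = 6.251. Reject H₀.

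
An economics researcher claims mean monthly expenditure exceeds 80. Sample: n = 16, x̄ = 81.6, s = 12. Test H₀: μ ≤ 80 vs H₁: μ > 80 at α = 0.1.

t = (81.6 - 80)/(12/√16) = 0.533, df = 15. Critical t = 1.341. Fail to reject H₀.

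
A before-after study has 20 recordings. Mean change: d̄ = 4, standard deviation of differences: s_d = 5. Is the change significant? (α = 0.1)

t = d̄/(s_d/√n) = 4/(5/√20) = 3.578. df = 19, critical t = ±1.729. Reject H₀.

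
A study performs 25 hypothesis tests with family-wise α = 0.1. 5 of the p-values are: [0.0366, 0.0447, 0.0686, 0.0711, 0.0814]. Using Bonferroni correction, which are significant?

Bonferroni α = 0.1/25 = 0.004. None of the given p-values are significant.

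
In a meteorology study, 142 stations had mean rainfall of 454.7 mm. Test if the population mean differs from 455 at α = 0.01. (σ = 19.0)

z = (x̄ - μ₀)/(σ/√n) = (454.7 - 455)/(19.0/√142) = -0.188. Critical value: ±2.576. Since |-0.188| ≤ 2.576, Fail to reject H₀.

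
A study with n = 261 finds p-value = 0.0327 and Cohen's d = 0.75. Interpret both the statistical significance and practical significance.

Statistically significant (p = 0.0327 < 0.05). Cohen's d = 0.75 indicates a medium effect size. Both statistical and practical significance should be considered.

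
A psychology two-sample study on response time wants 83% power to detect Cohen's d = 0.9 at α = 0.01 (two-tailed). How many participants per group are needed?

z_{α/2} = 2.576, z_β = Φ⁻¹(0.83) = 0.954. For large effect (d = 0.9): n per group = 2(z_{α/2} + z_β)²/d² = 2(2.576 + 0.954)²/0.9² = 30.8 → 31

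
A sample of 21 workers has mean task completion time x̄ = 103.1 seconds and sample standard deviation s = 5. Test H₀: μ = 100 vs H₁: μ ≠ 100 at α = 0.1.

t = (x̄ - μ₀)/(s/√n) = (103.1 - 100)/(5/√21) = 2.841. df = 20, critical t = ±1.725. Reject H₀.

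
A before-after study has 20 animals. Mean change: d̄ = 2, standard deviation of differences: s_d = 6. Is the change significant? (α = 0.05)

t = d̄/(s_d/√n) = 2/(6/√20) = 1.491. df = 19, critical t = ±2.093. Fail to reject H₀.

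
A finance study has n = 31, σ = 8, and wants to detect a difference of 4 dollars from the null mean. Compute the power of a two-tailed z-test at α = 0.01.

SE = σ/√n = 8/√31 = 1.437. Non-centrality λ = d/SE = 4/1.437 = 2.784. Power ≈ Φ(λ - z_{α/2}) = Φ(2.784 - 2.576) = Φ(0.208) = 0.582.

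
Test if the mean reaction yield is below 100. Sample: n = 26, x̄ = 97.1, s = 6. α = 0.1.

t = (97.1 - 100)/(6/√26) = -2.465, df = 25. Critical t = -1.316. Reject H₀.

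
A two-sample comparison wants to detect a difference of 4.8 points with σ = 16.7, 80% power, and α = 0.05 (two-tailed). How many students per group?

n per group = 2(z_α/2 + z_β)²σ²/d² = 2×(1.96 + 0.84)²×16.7²/4.8² = 189.8 → n = 190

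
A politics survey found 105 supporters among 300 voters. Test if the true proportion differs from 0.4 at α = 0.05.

p̂ = 0.35, p₀ = 0.4. z = (p̂ - p₀)/√(p₀(1-p₀)/n) = -1.768. Critical: ±1.96. Fail to reject H₀.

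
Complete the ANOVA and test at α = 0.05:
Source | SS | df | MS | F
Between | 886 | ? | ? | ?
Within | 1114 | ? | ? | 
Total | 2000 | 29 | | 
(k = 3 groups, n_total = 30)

df_between = 2, df_within = 27. MS_between = 443.0, MS_within = 41.26. F = 10.737, F_crit ≈ 3.354. Reject H₀.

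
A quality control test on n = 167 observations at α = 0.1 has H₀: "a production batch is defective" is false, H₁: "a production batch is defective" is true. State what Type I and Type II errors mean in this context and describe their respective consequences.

Type I (false positive): concluding that a production batch is defective when it is not — scrapping a good batch — wasted material and cost for no reason. Type II (false negative): failing to conclude that a production batch is defective when it is — shipping a defective batch — faulty products reach customers. Which is costlier depends on domain priorities and is a judgement call rather than a statistical fact.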